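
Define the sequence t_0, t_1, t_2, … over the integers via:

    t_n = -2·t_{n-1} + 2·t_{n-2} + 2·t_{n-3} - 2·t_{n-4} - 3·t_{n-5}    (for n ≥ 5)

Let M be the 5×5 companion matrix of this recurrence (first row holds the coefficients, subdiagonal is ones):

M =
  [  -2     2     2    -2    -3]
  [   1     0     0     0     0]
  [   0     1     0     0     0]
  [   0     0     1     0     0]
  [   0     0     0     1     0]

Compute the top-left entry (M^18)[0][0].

(M^18)[0][0] is the top entry after applying M 18 times to the unit state (1, 0, 0, 0, 0). Equivalently it is h_{22} for the auxiliary sequence (h_n) obeying the same recurrence with h_4 = 1 and h_i = 0 for 0 ≤ i < 4:
h_5 = -2·1 + 2·0 + 2·0 + -2·0 + -3·0 = -2
h_6 = -2·-2 + 2·1 + 2·0 + -2·0 + -3·0 = 6
h_7 = -2·6 + 2·-2 + 2·1 + -2·0 + -3·0 = -14
h_8 = -2·-14 + 2·6 + 2·-2 + -2·1 + -3·0 = 34
h_9 = -2·34 + 2·-14 + 2·6 + -2·-2 + -3·1 = -83
h_10 = -2·-83 + 2·34 + 2·-14 + -2·6 + -3·-2 = 200
h_11 = -2·200 + 2·-83 + 2·34 + -2·-14 + -3·6 = -488
h_12 = -2·-488 + 2·200 + 2·-83 + -2·34 + -3·-14 = 1184
h_13 = -2·1184 + 2·-488 + 2·200 + -2·-83 + -3·34 = -2880
h_14 = -2·-2880 + 2·1184 + 2·-488 + -2·200 + -3·-83 = 7001
h_15 = -2·7001 + 2·-2880 + 2·1184 + -2·-488 + -3·200 = -17018
h_16 = -2·-17018 + 2·7001 + 2·-2880 + -2·1184 + -3·-488 = 41374
h_17 = -2·41374 + 2·-17018 + 2·7001 + -2·-2880 + -3·1184 = -100574
h_18 = -2·-100574 + 2·41374 + 2·-17018 + -2·7001 + -3·-2880 = 244498
h_19 = -2·244498 + 2·-100574 + 2·41374 + -2·-17018 + -3·7001 = -594363
h_20 = -2·-594363 + 2·244498 + 2·-100574 + -2·41374 + -3·-17018 = 1444880
h_21 = -2·1444880 + 2·-594363 + 2·244498 + -2·-100574 + -3·41374 = -3512464
h_22 = -2·-3512464 + 2·1444880 + 2·-594363 + -2·244498 + -3·-100574 = 8538688

8538688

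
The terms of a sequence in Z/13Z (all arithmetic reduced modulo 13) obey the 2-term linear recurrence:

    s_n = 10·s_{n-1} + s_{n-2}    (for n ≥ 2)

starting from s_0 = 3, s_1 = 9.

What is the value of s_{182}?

10

s_2 = 10·9 + 1·3 = 2
s_3 = 10·2 + 1·9 = 3
s_4 = 10·3 + 1·2 = 6
s_5 = 10·6 + 1·3 = 11
s_6 = 10·11 + 1·6 = 12
s_7 = 10·12 + 1·11 = 1
s_8 = 10·1 + 1·12 = 9
s_9 = 10·9 + 1·1 = 0
s_10 = 10·0 + 1·9 = 9
s_11 = 10·9 + 1·0 = 12
s_12 = 10·12 + 1·9 = 12
s_13 = 10·12 + 1·12 = 2
s_14 = 10·2 + 1·12 = 6
s_15 = 10·6 + 1·2 = 10
s_16 = 10·10 + 1·6 = 2
s_17 = 10·2 + 1·10 = 4
s_18 = 10·4 + 1·2 = 3
s_19 = 10·3 + 1·4 = 8
s_20 = 10·8 + 1·3 = 5
s_21 = 10·5 + 1·8 = 6
s_22 = 10·6 + 1·5 = 0
s_23 = 10·0 + 1·6 = 6
s_24 = 10·6 + 1·0 = 8
s_25 = 10·8 + 1·6 = 8
s_26 = 10·8 + 1·8 = 10
s_27 = 10·10 + 1·8 = 4
s_28 = 10·4 + 1·10 = 11
s_29 = 10·11 + 1·4 = 10
s_30 = 10·10 + 1·11 = 7
s_31 = 10·7 + 1·10 = 2
s_32 = 10·2 + 1·7 = 1
s_33 = 10·1 + 1·2 = 12
s_34 = 10·12 + 1·1 = 4
s_35 = 10·4 + 1·12 = 0
s_36 = 10·0 + 1·4 = 4
s_37 = 10·4 + 1·0 = 1
s_38 = 10·1 + 1·4 = 1
s_39 = 10·1 + 1·1 = 11
s_40 = 10·11 + 1·1 = 7
s_41 = 10·7 + 1·11 = 3
s_42 = 10·3 + 1·7 = 11
s_43 = 10·11 + 1·3 = 9
s_44 = 10·9 + 1·11 = 10
s_45 = 10·10 + 1·9 = 5
s_46 = 10·5 + 1·10 = 8
s_47 = 10·8 + 1·5 = 7
s_48 = 10·7 + 1·8 = 0
s_49 = 10·0 + 1·7 = 7
s_50 = 10·7 + 1·0 = 5
s_51 = 10·5 + 1·7 = 5
s_52 = 10·5 + 1·5 = 3
s_53 = 10·3 + 1·5 = 9
(s_52, s_53) = (3, 9) = (s_0, s_1), so the sequence has period 52.
182 ≡ 26 (mod 52), hence s_182 = s_26 = 10.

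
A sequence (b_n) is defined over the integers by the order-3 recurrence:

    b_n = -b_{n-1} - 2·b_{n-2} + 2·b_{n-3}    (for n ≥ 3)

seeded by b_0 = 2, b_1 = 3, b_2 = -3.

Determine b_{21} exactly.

b_3 = -1·-3 + -2·3 + 2·2 = 1
b_4 = -1·1 + -2·-3 + 2·3 = 11
b_5 = -1·11 + -2·1 + 2·-3 = -19
b_6 = -1·-19 + -2·11 + 2·1 = -1
b_7 = -1·-1 + -2·-19 + 2·11 = 61
b_8 = -1·61 + -2·-1 + 2·-19 = -97
b_9 = -1·-97 + -2·61 + 2·-1 = -27
b_10 = -1·-27 + -2·-97 + 2·61 = 343
b_11 = -1·343 + -2·-27 + 2·-97 = -483
b_12 = -1·-483 + -2·343 + 2·-27 = -257
b_13 = -1·-257 + -2·-483 + 2·343 = 1909
b_14 = -1·1909 + -2·-257 + 2·-483 = -2361
b_15 = -1·-2361 + -2·1909 + 2·-257 = -1971
b_16 = -1·-1971 + -2·-2361 + 2·1909 = 10511
b_17 = -1·10511 + -2·-1971 + 2·-2361 = -11291
b_18 = -1·-11291 + -2·10511 + 2·-1971 = -13673
b_19 = -1·-13673 + -2·-11291 + 2·10511 = 57277
b_20 = -1·57277 + -2·-13673 + 2·-11291 = -52513
b_21 = -1·-52513 + -2·57277 + 2·-13673 = -89387

-89387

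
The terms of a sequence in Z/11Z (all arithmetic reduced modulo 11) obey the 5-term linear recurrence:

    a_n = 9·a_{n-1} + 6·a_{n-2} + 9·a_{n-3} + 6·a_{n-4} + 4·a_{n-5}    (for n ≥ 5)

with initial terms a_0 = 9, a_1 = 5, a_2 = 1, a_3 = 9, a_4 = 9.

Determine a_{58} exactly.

0

a_5 = 9·9 + 6·9 + 9·1 + 6·5 + 4·9 = 1
a_6 = 9·1 + 6·9 + 9·9 + 6·1 + 4·5 = 5
a_7 = 9·5 + 6·1 + 9·9 + 6·9 + 4·1 = 3
a_8 = 9·3 + 6·5 + 9·1 + 6·9 + 4·9 = 2
a_9 = 9·2 + 6·3 + 9·5 + 6·1 + 4·9 = 2
a_10 = 9·2 + 6·2 + 9·3 + 6·5 + 4·1 = 3
a_11 = 9·3 + 6·2 + 9·2 + 6·3 + 4·5 = 7
a_12 = 9·7 + 6·3 + 9·2 + 6·2 + 4·3 = 2
a_13 = 9·2 + 6·7 + 9·3 + 6·2 + 4·2 = 8
a_14 = 9·8 + 6·2 + 9·7 + 6·3 + 4·2 = 8
a_15 = 9·8 + 6·8 + 9·2 + 6·7 + 4·3 = 5
a_16 = 9·5 + 6·8 + 9·8 + 6·2 + 4·7 = 7
a_17 = 9·7 + 6·5 + 9·8 + 6·8 + 4·2 = 1
a_18 = 9·1 + 6·7 + 9·5 + 6·8 + 4·8 = 0
a_19 = 9·0 + 6·1 + 9·7 + 6·5 + 4·8 = 10
a_20 = 9·10 + 6·0 + 9·1 + 6·7 + 4·5 = 7
a_21 = 9·7 + 6·10 + 9·0 + 6·1 + 4·7 = 3
a_22 = 9·3 + 6·7 + 9·10 + 6·0 + 4·1 = 9
a_23 = 9·9 + 6·3 + 9·7 + 6·10 + 4·0 = 2
a_24 = 9·2 + 6·9 + 9·3 + 6·7 + 4·10 = 5
a_25 = 9·5 + 6·2 + 9·9 + 6·3 + 4·7 = 8
a_26 = 9·8 + 6·5 + 9·2 + 6·9 + 4·3 = 10
a_27 = 9·10 + 6·8 + 9·5 + 6·2 + 4·9 = 0
a_28 = 9·0 + 6·10 + 9·8 + 6·5 + 4·2 = 5
a_29 = 9·5 + 6·0 + 9·10 + 6·8 + 4·5 = 5
a_30 = 9·5 + 6·5 + 9·0 + 6·10 + 4·8 = 2
a_31 = 9·2 + 6·5 + 9·5 + 6·0 + 4·10 = 1
a_32 = 9·1 + 6·2 + 9·5 + 6·5 + 4·0 = 8
a_33 = 9·8 + 6·1 + 9·2 + 6·5 + 4·5 = 3
a_34 = 9·3 + 6·8 + 9·1 + 6·2 + 4·5 = 6
a_35 = 9·6 + 6·3 + 9·8 + 6·1 + 4·2 = 4
a_36 = 9·4 + 6·6 + 9·3 + 6·8 + 4·1 = 8
a_37 = 9·8 + 6·4 + 9·6 + 6·3 + 4·8 = 2
a_38 = 9·2 + 6·8 + 9·4 + 6·6 + 4·3 = 7
a_39 = 9·7 + 6·2 + 9·8 + 6·4 + 4·6 = 8
a_40 = 9·8 + 6·7 + 9·2 + 6·8 + 4·4 = 9
a_41 = 9·9 + 6·8 + 9·7 + 6·2 + 4·8 = 5
a_42 = 9·5 + 6·9 + 9·8 + 6·7 + 4·2 = 1
a_43 = 9·1 + 6·5 + 9·9 + 6·8 + 4·7 = 9
a_44 = 9·9 + 6·1 + 9·5 + 6·9 + 4·8 = 9
a_45 = 9·9 + 6·9 + 9·1 + 6·5 + 4·9 = 1
a_46 = 9·1 + 6·9 + 9·9 + 6·1 + 4·5 = 5
a_47 = 9·5 + 6·1 + 9·9 + 6·9 + 4·1 = 3
a_48 = 9·3 + 6·5 + 9·1 + 6·9 + 4·9 = 2
a_49 = 9·2 + 6·3 + 9·5 + 6·1 + 4·9 = 2
a_50 = 9·2 + 6·2 + 9·3 + 6·5 + 4·1 = 3
a_51 = 9·3 + 6·2 + 9·2 + 6·3 + 4·5 = 7
a_52 = 9·7 + 6·3 + 9·2 + 6·2 + 4·3 = 2
a_53 = 9·2 + 6·7 + 9·3 + 6·2 + 4·2 = 8
a_54 = 9·8 + 6·2 + 9·7 + 6·3 + 4·2 = 8
a_55 = 9·8 + 6·8 + 9·2 + 6·7 + 4·3 = 5
a_56 = 9·5 + 6·8 + 9·8 + 6·2 + 4·7 = 7
a_57 = 9·7 + 6·5 + 9·8 + 6·8 + 4·2 = 1
a_58 = 9·1 + 6·7 + 9·5 + 6·8 + 4·8 = 0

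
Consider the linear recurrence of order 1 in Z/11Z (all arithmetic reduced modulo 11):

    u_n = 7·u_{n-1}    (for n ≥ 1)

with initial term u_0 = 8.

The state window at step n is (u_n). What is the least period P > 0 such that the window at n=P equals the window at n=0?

10

n=0: window = (8)
n=1: window = (1)
n=2: window = (7)
n=3: window = (5)
n=4: window = (2)
n=5: window = (3)
n=6: window = (10)
n=7: window = (4)
n=8: window = (6)
n=9: window = (9)
n=10: window = (8)
window at n=10 equals window at n=0 → period = 10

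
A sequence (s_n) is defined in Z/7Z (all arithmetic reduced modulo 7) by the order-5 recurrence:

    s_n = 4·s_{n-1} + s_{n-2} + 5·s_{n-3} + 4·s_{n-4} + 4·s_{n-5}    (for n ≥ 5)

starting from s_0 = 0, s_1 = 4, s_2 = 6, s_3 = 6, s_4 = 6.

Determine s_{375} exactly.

s_5 = 4·6 + 1·6 + 5·6 + 4·4 + 4·0 = 6
s_6 = 4·6 + 1·6 + 5·6 + 4·6 + 4·4 = 2
s_7 = 4·2 + 1·6 + 5·6 + 4·6 + 4·6 = 1
s_8 = 4·1 + 1·2 + 5·6 + 4·6 + 4·6 = 0
s_9 = 4·0 + 1·1 + 5·2 + 4·6 + 4·6 = 3
s_10 = 4·3 + 1·0 + 5·1 + 4·2 + 4·6 = 0
Continuing the recurrence:
  s_11 = 1;  s_12 = 2;  s_13 = 0;  s_14 = 5;  s_15 = 6;  s_16 = 6
  s_17 = 0;  s_18 = 0;  s_19 = 4;  s_20 = 1;  s_21 = 4;  s_22 = 2
  s_23 = 5;  s_24 = 6;  s_25 = 3;  s_26 = 4;  s_27 = 0;  s_28 = 0
  s_29 = 0;  s_30 = 0;  s_31 = 2;  s_32 = 1;  s_33 = 6;  s_34 = 0
  s_35 = 5;  s_36 = 6;  s_37 = 1;  s_38 = 3;  s_39 = 0;  s_40 = 3
  s_41 = 6;  s_42 = 1;  s_43 = 2;  s_44 = 2;  s_45 = 2;  s_46 = 6
  s_47 = 6;  s_48 = 0;  s_49 = 3;  s_50 = 4;  s_51 = 4;  s_52 = 3
  s_53 = 6;  s_54 = 5;  s_55 = 3;  s_56 = 5;  s_57 = 0;  s_58 = 1
  s_59 = 5;  s_60 = 4;  s_61 = 4;  s_62 = 0;  s_63 = 6;  s_64 = 3
  s_65 = 1;  s_66 = 4;  s_67 = 0;  s_68 = 3;  s_69 = 6;  s_70 = 5
  s_71 = 1;  s_72 = 2;  s_73 = 0;  s_74 = 2;  s_75 = 0;  s_76 = 0
  s_77 = 4;  s_78 = 3;  s_79 = 3;  s_80 = 0;  s_81 = 6;  s_82 = 4
  s_83 = 4;  s_84 = 6;  s_85 = 2;  s_86 = 4;  s_87 = 3;  s_88 = 3
  s_89 = 4;  s_90 = 2;  s_91 = 6;  s_92 = 0;  s_93 = 2;  s_94 = 6
  s_95 = 2;  s_96 = 6;  s_97 = 1;  s_98 = 3;  s_99 = 5;  s_100 = 4
  s_101 = 1;  s_102 = 0;  s_103 = 4;  s_104 = 1;  s_105 = 0;  s_106 = 4
  s_107 = 2;  s_108 = 4;  s_109 = 0;  s_110 = 2;  s_111 = 3;  s_112 = 3
  s_113 = 6;  s_114 = 1;  s_115 = 3;  s_116 = 4;  s_117 = 4;  s_118 = 0
  s_119 = 5;  s_120 = 5;  s_121 = 1;  s_122 = 1;  s_123 = 1;  s_124 = 1
  s_125 = 6;  s_126 = 3;  s_127 = 3;  s_128 = 4;  s_129 = 6;  s_130 = 2
  s_131 = 2;  s_132 = 5;  s_133 = 2;  s_134 = 6;  s_135 = 4;  s_136 = 4
  s_137 = 1;  s_138 = 4;  s_139 = 0;  s_140 = 6;  s_141 = 1;  s_142 = 2
  s_143 = 6;  s_144 = 6;  s_145 = 5;  s_146 = 5;  s_147 = 3;  s_148 = 6
  s_149 = 5;  s_150 = 4;  s_151 = 6;  s_152 = 5;  s_153 = 6;  s_154 = 4
  s_155 = 3;  s_156 = 6;  s_157 = 0;  s_158 = 5;  s_159 = 1;  s_160 = 3
  s_161 = 6;  s_162 = 3;  s_163 = 1;  s_164 = 4;  s_165 = 5;  s_166 = 2
  s_167 = 0;  s_168 = 5;  s_169 = 3;  s_170 = 3;  s_171 = 6;  s_172 = 6
  s_173 = 0;  s_174 = 4;  s_175 = 5;  s_176 = 2;  s_177 = 1;  s_178 = 5
  s_179 = 4;  s_180 = 5;  s_181 = 5;  s_182 = 6;  s_183 = 6;  s_184 = 0
  s_185 = 6;  s_186 = 0;  s_187 = 5;  s_188 = 4;  s_189 = 3;  s_190 = 2
  s_191 = 2;  s_192 = 5;  s_193 = 4;  s_194 = 2;  s_195 = 4;  s_196 = 3
  s_197 = 6;  s_198 = 1;  s_199 = 0;  s_200 = 3;  s_201 = 4;  s_202 = 5
  s_203 = 1;  s_204 = 6;  s_205 = 1;  s_206 = 2;  s_207 = 0;  s_208 = 0
  s_209 = 3;  s_210 = 3;  s_211 = 2;  s_212 = 5;  s_213 = 0;  s_214 = 4
  s_215 = 5;  s_216 = 3;  s_217 = 1;  s_218 = 6;  s_219 = 6;  s_220 = 4
  s_221 = 5;  s_222 = 5;  s_223 = 2;  s_224 = 1;  s_225 = 4;  s_226 = 4
  s_227 = 4;  s_228 = 3;  s_229 = 0;  s_230 = 6;  s_231 = 1;  s_232 = 3
  s_233 = 6;  s_234 = 0;  s_235 = 0;  s_236 = 4;  s_237 = 3;  s_238 = 5
  s_239 = 1;  s_240 = 5;  s_241 = 4;  s_242 = 2;  s_243 = 5;  s_244 = 3
  s_245 = 0;  s_246 = 3;  s_247 = 6;  s_248 = 3;  s_249 = 3;  s_250 = 1
  s_251 = 2;  s_252 = 4;  s_253 = 5;  s_254 = 1;  s_255 = 6;  s_256 = 4
  s_257 = 0;  s_258 = 2;  s_259 = 0;  s_260 = 0;  s_261 = 5;  s_262 = 0
  s_263 = 6;  s_264 = 0;  s_265 = 5;  s_266 = 0;  s_267 = 1;  s_268 = 4
  s_269 = 2;  s_270 = 2;  s_271 = 6;  s_272 = 0;  s_273 = 5;  s_274 = 3
  s_275 = 0;  s_276 = 3;  s_277 = 5;  s_278 = 6;  s_279 = 0;  s_280 = 1
  s_281 = 3;  s_282 = 1;  s_283 = 1;  s_284 = 3;  s_285 = 6;  s_286 = 6
  s_287 = 4;  s_288 = 5;  s_289 = 6;  s_290 = 6;  s_291 = 4;  s_292 = 4
  s_293 = 3;  s_294 = 0;  s_295 = 0;  s_296 = 5;  s_297 = 6;  s_298 = 6
  s_299 = 6;  s_300 = 3;  s_301 = 1;  s_302 = 1;  s_303 = 5;  s_304 = 6
  s_305 = 1;  s_306 = 1;  s_307 = 3;  s_308 = 6;  s_309 = 4;  s_310 = 3
  s_311 = 6;  s_312 = 6;  s_313 = 1;  s_314 = 5;  s_315 = 3;  s_316 = 0
  s_317 = 0;  s_318 = 4;  s_319 = 6;  s_320 = 5;  s_321 = 4;  s_322 = 4
  s_323 = 1;  s_324 = 2;  s_325 = 2;  s_326 = 5;  s_327 = 3;  s_328 = 4
  s_329 = 4;  s_330 = 0;  s_331 = 0;  s_332 = 6;  s_333 = 0;  s_334 = 1
  s_335 = 6;  s_336 = 0;  s_337 = 0;  s_338 = 6;  s_339 = 3;  s_340 = 0
  s_341 = 5;  s_342 = 3;  s_343 = 4;  s_344 = 0;  s_345 = 4;  s_346 = 5
  s_347 = 3;  s_348 = 4;  s_349 = 4;  s_350 = 1;  s_351 = 4;  s_352 = 2
  s_353 = 0;  s_354 = 0;  s_355 = 2;  s_356 = 4;  s_357 = 5;  s_358 = 6
  s_359 = 1;  s_360 = 3;  s_361 = 2;  s_362 = 4;  s_363 = 5;  s_364 = 1
  s_365 = 0;  s_366 = 1;  s_367 = 3;  s_368 = 2;  s_369 = 6;  s_370 = 3
  s_371 = 2;  s_372 = 5;  s_373 = 6
s_374 = 4·6 + 1·5 + 5·2 + 4·3 + 4·6 = 5
s_375 = 4·5 + 1·6 + 5·5 + 4·2 + 4·3 = 1

1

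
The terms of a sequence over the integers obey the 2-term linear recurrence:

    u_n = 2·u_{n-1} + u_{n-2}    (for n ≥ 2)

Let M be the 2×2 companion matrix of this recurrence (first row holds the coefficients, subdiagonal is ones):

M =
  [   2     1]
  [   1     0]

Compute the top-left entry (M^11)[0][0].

(M^11)[0][0] is the top entry after applying M 11 times to the unit state (1, 0). Equivalently it is h_{12} for the auxiliary sequence (h_n) obeying the same recurrence with h_1 = 1 and h_i = 0 for 0 ≤ i < 1:
h_2 = 2·1 + 1·0 = 2
h_3 = 2·2 + 1·1 = 5
h_4 = 2·5 + 1·2 = 12
h_5 = 2·12 + 1·5 = 29
h_6 = 2·29 + 1·12 = 70
h_7 = 2·70 + 1·29 = 169
h_8 = 2·169 + 1·70 = 408
h_9 = 2·408 + 1·169 = 985
h_10 = 2·985 + 1·408 = 2378
h_11 = 2·2378 + 1·985 = 5741
h_12 = 2·5741 + 1·2378 = 13860

13860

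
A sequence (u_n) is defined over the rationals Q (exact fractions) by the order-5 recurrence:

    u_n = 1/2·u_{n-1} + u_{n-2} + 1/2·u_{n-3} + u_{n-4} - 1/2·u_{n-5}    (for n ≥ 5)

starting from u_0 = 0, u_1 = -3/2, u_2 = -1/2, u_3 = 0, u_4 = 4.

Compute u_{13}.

73731/1024

u_5 = 1/2·4 + 1·0 + 1/2·-1/2 + 1·-3/2 + -1/2·0 = 1/4
u_6 = 1/2·1/4 + 1·4 + 1/2·0 + 1·-1/2 + -1/2·-3/2 = 35/8
u_7 = 1/2·35/8 + 1·1/4 + 1/2·4 + 1·0 + -1/2·-1/2 = 75/16
u_8 = 1/2·75/16 + 1·35/8 + 1/2·1/4 + 1·4 + -1/2·0 = 347/32
u_9 = 1/2·347/32 + 1·75/16 + 1/2·35/8 + 1·1/4 + -1/2·4 = 675/64
u_10 = 1/2·675/64 + 1·347/32 + 1/2·75/16 + 1·35/8 + -1/2·1/4 = 2907/128
u_11 = 1/2·2907/128 + 1·675/64 + 1/2·347/32 + 1·75/16 + -1/2·35/8 = 7635/256
u_12 = 1/2·7635/256 + 1·2907/128 + 1/2·675/64 + 1·347/32 + -1/2·75/16 = 26315/512
u_13 = 1/2·26315/512 + 1·7635/256 + 1/2·2907/128 + 1·675/64 + -1/2·347/32 = 73731/1024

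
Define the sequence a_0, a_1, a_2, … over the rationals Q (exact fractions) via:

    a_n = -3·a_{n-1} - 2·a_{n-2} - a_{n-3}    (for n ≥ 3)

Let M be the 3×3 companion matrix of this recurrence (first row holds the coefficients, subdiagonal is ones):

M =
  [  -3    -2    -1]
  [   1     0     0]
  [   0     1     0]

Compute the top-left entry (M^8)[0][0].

(M^8)[0][0] is the top entry after applying M 8 times to the unit state (1, 0, 0). Equivalently it is h_{10} for the auxiliary sequence (h_n) obeying the same recurrence with h_2 = 1 and h_i = 0 for 0 ≤ i < 2:
h_3 = -3·1 + -2·0 + -1·0 = -3
h_4 = -3·-3 + -2·1 + -1·0 = 7
h_5 = -3·7 + -2·-3 + -1·1 = -16
h_6 = -3·-16 + -2·7 + -1·-3 = 37
h_7 = -3·37 + -2·-16 + -1·7 = -86
h_8 = -3·-86 + -2·37 + -1·-16 = 200
h_9 = -3·200 + -2·-86 + -1·37 = -465
h_10 = -3·-465 + -2·200 + -1·-86 = 1081

1081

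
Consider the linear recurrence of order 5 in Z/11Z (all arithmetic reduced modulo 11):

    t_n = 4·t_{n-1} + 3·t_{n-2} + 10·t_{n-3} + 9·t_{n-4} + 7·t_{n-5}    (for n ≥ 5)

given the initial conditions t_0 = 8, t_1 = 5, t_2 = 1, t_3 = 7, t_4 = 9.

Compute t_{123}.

9

t_5 = 4·9 + 3·7 + 10·1 + 9·5 + 7·8 = 3
t_6 = 4·3 + 3·9 + 10·7 + 9·1 + 7·5 = 10
t_7 = 4·10 + 3·3 + 10·9 + 9·7 + 7·1 = 0
t_8 = 4·0 + 3·10 + 10·3 + 9·9 + 7·7 = 3
t_9 = 4·3 + 3·0 + 10·10 + 9·3 + 7·9 = 4
t_10 = 4·4 + 3·3 + 10·0 + 9·10 + 7·3 = 4
Continuing the recurrence:
  t_11 = 7;  t_12 = 8;  t_13 = 7;  t_14 = 10;  t_15 = 1;  t_16 = 5
  t_17 = 0;  t_18 = 10;  t_19 = 4;  t_20 = 10;  t_21 = 0;  t_22 = 6
  t_23 = 10;  t_24 = 0;  t_25 = 6;  t_26 = 2;  t_27 = 4;  t_28 = 9
  t_29 = 1;  t_30 = 10;  t_31 = 7;  t_32 = 1;  t_33 = 10;  t_34 = 1
  t_35 = 1;  t_36 = 0;  t_37 = 0;  t_38 = 1;  t_39 = 9;  t_40 = 2
  t_41 = 1;  t_42 = 10;  t_43 = 8;  t_44 = 10;  t_45 = 0;  t_46 = 9
  t_47 = 3;  t_48 = 9;  t_49 = 7;  t_50 = 1;  t_51 = 7;  t_52 = 5
  t_53 = 1;  t_54 = 4;  t_55 = 7;  t_56 = 1;  t_57 = 10;  t_58 = 2
  t_59 = 7;  t_60 = 5;  t_61 = 4;  t_62 = 2;  t_63 = 4;  t_64 = 2
  t_65 = 1;  t_66 = 8;  t_67 = 6;  t_68 = 5;  t_69 = 9;  t_70 = 3
  t_71 = 1;  t_72 = 3;  t_73 = 7;  t_74 = 5;  t_75 = 2;  t_76 = 6
  t_77 = 10;  t_78 = 7;  t_79 = 6;  t_80 = 4;  t_81 = 5;  t_82 = 5
  t_83 = 2;  t_84 = 8;  t_85 = 7;  t_86 = 9;  t_87 = 3;  t_88 = 8
  t_89 = 8;  t_90 = 7;  t_91 = 2;  t_92 = 4;  t_93 = 0;  t_94 = 8
  t_95 = 7;  t_96 = 3;  t_97 = 9;  t_98 = 0;  t_99 = 0;  t_100 = 1
  t_101 = 7;  t_102 = 6;  t_103 = 0;  t_104 = 9;  t_105 = 1;  t_106 = 2
  t_107 = 0;  t_108 = 9;  t_109 = 7;  t_110 = 3;  t_111 = 5;  t_112 = 4
  t_113 = 0;  t_114 = 6;  t_115 = 9;  t_116 = 4;  t_117 = 10;  t_118 = 9
  t_119 = 9;  t_120 = 9;  t_121 = 7
t_122 = 4·7 + 3·9 + 10·9 + 9·9 + 7·10 = 10
t_123 = 4·10 + 3·7 + 10·9 + 9·9 + 7·9 = 9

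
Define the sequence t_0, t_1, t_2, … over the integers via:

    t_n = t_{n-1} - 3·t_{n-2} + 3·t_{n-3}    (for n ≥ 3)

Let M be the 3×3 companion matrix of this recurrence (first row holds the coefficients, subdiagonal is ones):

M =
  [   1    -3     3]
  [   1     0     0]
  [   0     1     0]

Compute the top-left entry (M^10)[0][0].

(M^10)[0][0] is the top entry after applying M 10 times to the unit state (1, 0, 0). Equivalently it is h_{12} for the auxiliary sequence (h_n) obeying the same recurrence with h_2 = 1 and h_i = 0 for 0 ≤ i < 2:
h_3 = 1·1 + -3·0 + 3·0 = 1
h_4 = 1·1 + -3·1 + 3·0 = -2
h_5 = 1·-2 + -3·1 + 3·1 = -2
h_6 = 1·-2 + -3·-2 + 3·1 = 7
h_7 = 1·7 + -3·-2 + 3·-2 = 7
h_8 = 1·7 + -3·7 + 3·-2 = -20
h_9 = 1·-20 + -3·7 + 3·7 = -20
h_10 = 1·-20 + -3·-20 + 3·7 = 61
h_11 = 1·61 + -3·-20 + 3·-20 = 61
h_12 = 1·61 + -3·61 + 3·-20 = -182

-182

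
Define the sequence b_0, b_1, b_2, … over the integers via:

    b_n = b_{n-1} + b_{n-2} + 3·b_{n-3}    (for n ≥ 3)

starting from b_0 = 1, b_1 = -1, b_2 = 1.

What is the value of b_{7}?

27

b_3 = 1·1 + 1·-1 + 3·1 = 3
b_4 = 1·3 + 1·1 + 3·-1 = 1
b_5 = 1·1 + 1·3 + 3·1 = 7
b_6 = 1·7 + 1·1 + 3·3 = 17
b_7 = 1·17 + 1·7 + 3·1 = 27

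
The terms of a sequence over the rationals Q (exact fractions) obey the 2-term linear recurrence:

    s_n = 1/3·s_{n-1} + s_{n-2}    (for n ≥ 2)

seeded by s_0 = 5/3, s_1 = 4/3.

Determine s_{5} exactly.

s_2 = 1/3·4/3 + 1·5/3 = 19/9
s_3 = 1/3·19/9 + 1·4/3 = 55/27
s_4 = 1/3·55/27 + 1·19/9 = 226/81
s_5 = 1/3·226/81 + 1·55/27 = 721/243

721/243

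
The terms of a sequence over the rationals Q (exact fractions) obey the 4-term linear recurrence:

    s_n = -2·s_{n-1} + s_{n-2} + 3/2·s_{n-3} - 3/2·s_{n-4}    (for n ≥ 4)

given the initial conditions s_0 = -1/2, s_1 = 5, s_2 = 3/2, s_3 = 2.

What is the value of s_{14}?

74175/8

s_4 = -2·2 + 1·3/2 + 3/2·5 + -3/2·-1/2 = 23/4
s_5 = -2·23/4 + 1·2 + 3/2·3/2 + -3/2·5 = -59/4
s_6 = -2·-59/4 + 1·23/4 + 3/2·2 + -3/2·3/2 = 36
s_7 = -2·36 + 1·-59/4 + 3/2·23/4 + -3/2·2 = -649/8
s_8 = -2·-649/8 + 1·36 + 3/2·-59/4 + -3/2·23/4 = 335/2
s_9 = -2·335/2 + 1·-649/8 + 3/2·36 + -3/2·-59/4 = -340
s_10 = -2·-340 + 1·335/2 + 3/2·-649/8 + -3/2·36 = 10749/16
s_11 = -2·10749/16 + 1·-340 + 3/2·335/2 + -3/2·-649/8 = -20971/16
s_12 = -2·-20971/16 + 1·10749/16 + 3/2·-340 + -3/2·335/2 = 40511/16
s_13 = -2·40511/16 + 1·-20971/16 + 3/2·10749/16 + -3/2·-340 = -155419/32
s_14 = -2·-155419/32 + 1·40511/16 + 3/2·-20971/16 + -3/2·10749/16 = 74175/8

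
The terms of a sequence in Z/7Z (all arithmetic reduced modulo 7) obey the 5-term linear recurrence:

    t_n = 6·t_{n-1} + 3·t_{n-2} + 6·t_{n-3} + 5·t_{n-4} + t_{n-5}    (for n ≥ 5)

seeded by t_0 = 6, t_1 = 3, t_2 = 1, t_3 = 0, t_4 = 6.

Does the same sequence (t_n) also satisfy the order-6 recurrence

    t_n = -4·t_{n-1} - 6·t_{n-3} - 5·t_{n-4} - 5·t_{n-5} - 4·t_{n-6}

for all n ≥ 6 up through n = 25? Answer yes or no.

Terms t_0..t_25: 6, 3, 1, 0, 6, 0, 5, 4, 6, 0, 4, 1, 3, 2, 5, 0, 1, 0, 2, 2, 2, 3, 4, 1, 6, 3
n=6: candidate gives 5, actual t_6 = 5 ✓
n=7: candidate gives 4, actual t_7 = 4 ✓
n=8: candidate gives 6, actual t_8 = 6 ✓
n=9: candidate gives 0, actual t_9 = 0 ✓
n=10: candidate gives 4, actual t_10 = 4 ✓
n=11: candidate gives 1, actual t_11 = 1 ✓
n=12: candidate gives 3, actual t_12 = 3 ✓
n=13: candidate gives 2, actual t_13 = 2 ✓
n=14: candidate gives 5, actual t_14 = 5 ✓
n=15: candidate gives 0, actual t_15 = 0 ✓
n=16: candidate gives 1, actual t_16 = 1 ✓
n=17: candidate gives 0, actual t_17 = 0 ✓
n=18: candidate gives 2, actual t_18 = 2 ✓
n=19: candidate gives 2, actual t_19 = 2 ✓
n=20: candidate gives 2, actual t_20 = 2 ✓
n=21: candidate gives 3, actual t_21 = 3 ✓
n=22: candidate gives 4, actual t_22 = 4 ✓
n=23: candidate gives 1, actual t_23 = 1 ✓
n=24: candidate gives 6, actual t_24 = 6 ✓
n=25: candidate gives 3, actual t_25 = 3 ✓

yes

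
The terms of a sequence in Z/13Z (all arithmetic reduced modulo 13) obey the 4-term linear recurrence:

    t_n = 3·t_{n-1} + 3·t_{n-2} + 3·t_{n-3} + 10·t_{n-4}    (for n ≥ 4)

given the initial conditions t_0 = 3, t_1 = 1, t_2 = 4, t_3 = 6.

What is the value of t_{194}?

t_4 = 3·6 + 3·4 + 3·1 + 10·3 = 11
t_5 = 3·11 + 3·6 + 3·4 + 10·1 = 8
t_6 = 3·8 + 3·11 + 3·6 + 10·4 = 11
t_7 = 3·11 + 3·8 + 3·11 + 10·6 = 7
t_8 = 3·7 + 3·11 + 3·8 + 10·11 = 6
t_9 = 3·6 + 3·7 + 3·11 + 10·8 = 9
Continuing the recurrence:
  t_10 = 7;  t_11 = 6;  t_12 = 9;  t_13 = 0;  t_14 = 11;  t_15 = 3
  t_16 = 2;  t_17 = 9;  t_18 = 9;  t_19 = 12;  t_20 = 6;  t_21 = 2
  t_22 = 7;  t_23 = 9;  t_24 = 10;  t_25 = 7;  t_26 = 5;  t_27 = 0
  t_28 = 6;  t_29 = 12;  t_30 = 0;  t_31 = 2;  t_32 = 11;  t_33 = 3
  t_34 = 9;  t_35 = 11;  t_36 = 10;  t_37 = 3;  t_38 = 6;  t_39 = 11
  t_40 = 4;  t_41 = 2;  t_42 = 7;  t_43 = 6;  t_44 = 7;  t_45 = 2
  t_46 = 11;  t_47 = 3;  t_48 = 1;  t_49 = 0;  t_50 = 5;  t_51 = 9
  t_52 = 0;  t_53 = 3;  t_54 = 8;  t_55 = 6;  t_56 = 12;  t_57 = 4
  t_58 = 3;  t_59 = 0;  t_60 = 11;  t_61 = 4;  t_62 = 10;  t_63 = 10
  t_64 = 0;  t_65 = 9;  t_66 = 1;  t_67 = 0;  t_68 = 4;  t_69 = 1
  t_70 = 12;  t_71 = 12;  t_72 = 11;  t_73 = 11;  t_74 = 1;  t_75 = 7
  t_76 = 11;  t_77 = 11;  t_78 = 6;  t_79 = 11;  t_80 = 12;  t_81 = 2
  t_82 = 5;  t_83 = 11;  t_84 = 5;  t_85 = 5;  t_86 = 9;  t_87 = 11
  t_88 = 8;  t_89 = 4;  t_90 = 3;  t_91 = 12;  t_92 = 7;  t_93 = 2
  t_94 = 2;  t_95 = 10;  t_96 = 8;  t_97 = 2;  t_98 = 2;  t_99 = 6
  t_100 = 6;  t_101 = 10;  t_102 = 8;  t_103 = 2;  t_104 = 3;  t_105 = 9
  t_106 = 5;  t_107 = 6;  t_108 = 12;  t_109 = 3;  t_110 = 9;  t_111 = 2
  t_112 = 6;  t_113 = 3;  t_114 = 6;  t_115 = 0;  t_116 = 9;  t_117 = 10
  t_118 = 0;  t_119 = 5;  t_120 = 5;  t_121 = 0;  t_122 = 4;  t_123 = 12
  t_124 = 7;  t_125 = 4;  t_126 = 5;  t_127 = 12;  t_128 = 3;  t_129 = 9
  t_130 = 5;  t_131 = 2;  t_132 = 0;  t_133 = 7;  t_134 = 12;  t_135 = 12
  t_136 = 2;  t_137 = 5;  t_138 = 8;  t_139 = 9;  t_140 = 8;  t_141 = 8
  t_142 = 12;  t_143 = 5;  t_144 = 12;  t_145 = 11;  t_146 = 9;  t_147 = 3
  t_148 = 7;  t_149 = 11;  t_150 = 10;  t_151 = 10;  t_152 = 7;  t_153 = 9
  t_154 = 9;  t_155 = 6;  t_156 = 12;  t_157 = 2;  t_158 = 7;  t_159 = 6
  t_160 = 9;  t_161 = 8;  t_162 = 9;  t_163 = 8;  t_164 = 9;  t_165 = 2
  t_166 = 4;  t_167 = 8;  t_168 = 2;  t_169 = 10;  t_170 = 9;  t_171 = 0
  t_172 = 12;  t_173 = 7;  t_174 = 4;  t_175 = 4;  t_176 = 9;  t_177 = 4
  t_178 = 0;  t_179 = 1;  t_180 = 1;  t_181 = 7;  t_182 = 1;  t_183 = 11
  t_184 = 2;  t_185 = 8;  t_186 = 8;  t_187 = 8;  t_188 = 1;  t_189 = 1
  t_190 = 6;  t_191 = 0;  t_192 = 5
t_193 = 3·5 + 3·0 + 3·6 + 10·1 = 4
t_194 = 3·4 + 3·5 + 3·0 + 10·6 = 9

9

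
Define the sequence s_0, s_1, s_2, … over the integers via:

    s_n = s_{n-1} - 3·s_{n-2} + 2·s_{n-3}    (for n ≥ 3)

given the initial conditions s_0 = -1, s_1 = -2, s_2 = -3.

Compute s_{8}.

s_3 = 1·-3 + -3·-2 + 2·-1 = 1
s_4 = 1·1 + -3·-3 + 2·-2 = 6
s_5 = 1·6 + -3·1 + 2·-3 = -3
s_6 = 1·-3 + -3·6 + 2·1 = -19
s_7 = 1·-19 + -3·-3 + 2·6 = 2
s_8 = 1·2 + -3·-19 + 2·-3 = 53

53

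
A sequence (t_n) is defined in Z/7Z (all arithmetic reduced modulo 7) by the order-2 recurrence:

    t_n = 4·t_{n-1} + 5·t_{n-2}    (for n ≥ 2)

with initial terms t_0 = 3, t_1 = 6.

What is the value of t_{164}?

t_2 = 4·6 + 5·3 = 4
t_3 = 4·4 + 5·6 = 4
t_4 = 4·4 + 5·4 = 1
t_5 = 4·1 + 5·4 = 3
t_6 = 4·3 + 5·1 = 3
t_7 = 4·3 + 5·3 = 6
(t_6, t_7) = (3, 6) = (t_0, t_1), so the sequence has period 6.
164 ≡ 2 (mod 6), hence t_164 = t_2 = 4.

4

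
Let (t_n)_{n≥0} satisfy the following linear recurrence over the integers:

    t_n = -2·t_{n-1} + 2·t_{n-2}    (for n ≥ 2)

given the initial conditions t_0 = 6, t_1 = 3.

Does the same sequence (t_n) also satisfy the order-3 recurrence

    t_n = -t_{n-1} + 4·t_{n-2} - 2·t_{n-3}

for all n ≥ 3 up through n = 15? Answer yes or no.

Terms t_0..t_15: 6, 3, 6, -6, 24, -60, 168, -456, 1248, -3408, 9312, -25440, 69504, -189888, 518784, -1417344
n=3: candidate gives -6, actual t_3 = -6 ✓
n=4: candidate gives 24, actual t_4 = 24 ✓
n=5: candidate gives -60, actual t_5 = -60 ✓
n=6: candidate gives 168, actual t_6 = 168 ✓
n=7: candidate gives -456, actual t_7 = -456 ✓
n=8: candidate gives 1248, actual t_8 = 1248 ✓
n=9: candidate gives -3408, actual t_9 = -3408 ✓
n=10: candidate gives 9312, actual t_10 = 9312 ✓
n=11: candidate gives -25440, actual t_11 = -25440 ✓
n=12: candidate gives 69504, actual t_12 = 69504 ✓
n=13: candidate gives -189888, actual t_13 = -189888 ✓
n=14: candidate gives 518784, actual t_14 = 518784 ✓
n=15: candidate gives -1417344, actual t_15 = -1417344 ✓

yes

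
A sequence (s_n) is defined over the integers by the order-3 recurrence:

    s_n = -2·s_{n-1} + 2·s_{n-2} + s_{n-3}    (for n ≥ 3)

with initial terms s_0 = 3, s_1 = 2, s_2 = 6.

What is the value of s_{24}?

4807526979

s_3 = -2·6 + 2·2 + 1·3 = -5
s_4 = -2·-5 + 2·6 + 1·2 = 24
s_5 = -2·24 + 2·-5 + 1·6 = -52
s_6 = -2·-52 + 2·24 + 1·-5 = 147
s_7 = -2·147 + 2·-52 + 1·24 = -374
s_8 = -2·-374 + 2·147 + 1·-52 = 990
s_9 = -2·990 + 2·-374 + 1·147 = -2581
s_10 = -2·-2581 + 2·990 + 1·-374 = 6768
s_11 = -2·6768 + 2·-2581 + 1·990 = -17708
s_12 = -2·-17708 + 2·6768 + 1·-2581 = 46371
s_13 = -2·46371 + 2·-17708 + 1·6768 = -121390
s_14 = -2·-121390 + 2·46371 + 1·-17708 = 317814
s_15 = -2·317814 + 2·-121390 + 1·46371 = -832037
s_16 = -2·-832037 + 2·317814 + 1·-121390 = 2178312
s_17 = -2·2178312 + 2·-832037 + 1·317814 = -5702884
s_18 = -2·-5702884 + 2·2178312 + 1·-832037 = 14930355
s_19 = -2·14930355 + 2·-5702884 + 1·2178312 = -39088166
s_20 = -2·-39088166 + 2·14930355 + 1·-5702884 = 102334158
s_21 = -2·102334158 + 2·-39088166 + 1·14930355 = -267914293
s_22 = -2·-267914293 + 2·102334158 + 1·-39088166 = 701408736
s_23 = -2·701408736 + 2·-267914293 + 1·102334158 = -1836311900
s_24 = -2·-1836311900 + 2·701408736 + 1·-267914293 = 4807526979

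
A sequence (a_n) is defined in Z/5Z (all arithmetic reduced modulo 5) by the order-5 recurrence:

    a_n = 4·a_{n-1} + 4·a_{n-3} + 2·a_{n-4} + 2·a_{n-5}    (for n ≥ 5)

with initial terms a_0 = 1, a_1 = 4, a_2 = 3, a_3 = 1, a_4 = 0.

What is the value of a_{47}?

a_5 = 4·0 + 0·1 + 4·3 + 2·4 + 2·1 = 2
a_6 = 4·2 + 0·0 + 4·1 + 2·3 + 2·4 = 1
a_7 = 4·1 + 0·2 + 4·0 + 2·1 + 2·3 = 2
a_8 = 4·2 + 0·1 + 4·2 + 2·0 + 2·1 = 3
a_9 = 4·3 + 0·2 + 4·1 + 2·2 + 2·0 = 0
a_10 = 4·0 + 0·3 + 4·2 + 2·1 + 2·2 = 4
a_11 = 4·4 + 0·0 + 4·3 + 2·2 + 2·1 = 4
a_12 = 4·4 + 0·4 + 4·0 + 2·3 + 2·2 = 1
a_13 = 4·1 + 0·4 + 4·4 + 2·0 + 2·3 = 1
a_14 = 4·1 + 0·1 + 4·4 + 2·4 + 2·0 = 3
a_15 = 4·3 + 0·1 + 4·1 + 2·4 + 2·4 = 2
a_16 = 4·2 + 0·3 + 4·1 + 2·1 + 2·4 = 2
a_17 = 4·2 + 0·2 + 4·3 + 2·1 + 2·1 = 4
a_18 = 4·4 + 0·2 + 4·2 + 2·3 + 2·1 = 2
a_19 = 4·2 + 0·4 + 4·2 + 2·2 + 2·3 = 1
a_20 = 4·1 + 0·2 + 4·4 + 2·2 + 2·2 = 3
a_21 = 4·3 + 0·1 + 4·2 + 2·4 + 2·2 = 2
a_22 = 4·2 + 0·3 + 4·1 + 2·2 + 2·4 = 4
a_23 = 4·4 + 0·2 + 4·3 + 2·1 + 2·2 = 4
a_24 = 4·4 + 0·4 + 4·2 + 2·3 + 2·1 = 2
a_25 = 4·2 + 0·4 + 4·4 + 2·2 + 2·3 = 4
a_26 = 4·4 + 0·2 + 4·4 + 2·4 + 2·2 = 4
a_27 = 4·4 + 0·4 + 4·2 + 2·4 + 2·4 = 0
a_28 = 4·0 + 0·4 + 4·4 + 2·2 + 2·4 = 3
a_29 = 4·3 + 0·0 + 4·4 + 2·4 + 2·2 = 0
a_30 = 4·0 + 0·3 + 4·0 + 2·4 + 2·4 = 1
a_31 = 4·1 + 0·0 + 4·3 + 2·0 + 2·4 = 4
a_32 = 4·4 + 0·1 + 4·0 + 2·3 + 2·0 = 2
a_33 = 4·2 + 0·4 + 4·1 + 2·0 + 2·3 = 3
a_34 = 4·3 + 0·2 + 4·4 + 2·1 + 2·0 = 0
a_35 = 4·0 + 0·3 + 4·2 + 2·4 + 2·1 = 3
a_36 = 4·3 + 0·0 + 4·3 + 2·2 + 2·4 = 1
a_37 = 4·1 + 0·3 + 4·0 + 2·3 + 2·2 = 4
a_38 = 4·4 + 0·1 + 4·3 + 2·0 + 2·3 = 4
a_39 = 4·4 + 0·4 + 4·1 + 2·3 + 2·0 = 1
a_40 = 4·1 + 0·4 + 4·4 + 2·1 + 2·3 = 3
a_41 = 4·3 + 0·1 + 4·4 + 2·4 + 2·1 = 3
a_42 = 4·3 + 0·3 + 4·1 + 2·4 + 2·4 = 2
a_43 = 4·2 + 0·3 + 4·3 + 2·1 + 2·4 = 0
a_44 = 4·0 + 0·2 + 4·3 + 2·3 + 2·1 = 0
a_45 = 4·0 + 0·0 + 4·2 + 2·3 + 2·3 = 0
a_46 = 4·0 + 0·0 + 4·0 + 2·2 + 2·3 = 0
a_47 = 4·0 + 0·0 + 4·0 + 2·0 + 2·2 = 4

4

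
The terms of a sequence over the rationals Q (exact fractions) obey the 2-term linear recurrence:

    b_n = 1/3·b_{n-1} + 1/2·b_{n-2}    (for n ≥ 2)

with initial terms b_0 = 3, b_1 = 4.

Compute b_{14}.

163919843/204073344

b_2 = 1/3·4 + 1/2·3 = 17/6
b_3 = 1/3·17/6 + 1/2·4 = 53/18
b_4 = 1/3·53/18 + 1/2·17/6 = 259/108
b_5 = 1/3·259/108 + 1/2·53/18 = 184/81
b_6 = 1/3·184/81 + 1/2·259/108 = 3803/1944
b_7 = 1/3·3803/1944 + 1/2·184/81 = 10427/5832
b_8 = 1/3·10427/5832 + 1/2·3803/1944 = 55081/34992
b_9 = 1/3·55081/34992 + 1/2·10427/5832 = 37231/26244
b_10 = 1/3·37231/26244 + 1/2·55081/34992 = 793577/629856
b_11 = 1/3·793577/629856 + 1/2·37231/26244 = 2133893/1889568
b_12 = 1/3·2133893/1889568 + 1/2·793577/629856 = 11409979/11337408
b_13 = 1/3·11409979/11337408 + 1/2·2133893/1889568 = 3826877/4251528
b_14 = 1/3·3826877/4251528 + 1/2·11409979/11337408 = 163919843/204073344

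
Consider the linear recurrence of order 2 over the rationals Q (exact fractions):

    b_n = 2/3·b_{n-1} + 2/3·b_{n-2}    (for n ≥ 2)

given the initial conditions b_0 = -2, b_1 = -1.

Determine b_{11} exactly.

b_2 = 2/3·-1 + 2/3·-2 = -2
b_3 = 2/3·-2 + 2/3·-1 = -2
b_4 = 2/3·-2 + 2/3·-2 = -8/3
b_5 = 2/3·-8/3 + 2/3·-2 = -28/9
b_6 = 2/3·-28/9 + 2/3·-8/3 = -104/27
b_7 = 2/3·-104/27 + 2/3·-28/9 = -376/81
b_8 = 2/3·-376/81 + 2/3·-104/27 = -1376/243
b_9 = 2/3·-1376/243 + 2/3·-376/81 = -5008/729
b_10 = 2/3·-5008/729 + 2/3·-1376/243 = -18272/2187
b_11 = 2/3·-18272/2187 + 2/3·-5008/729 = -66592/6561

-66592/6561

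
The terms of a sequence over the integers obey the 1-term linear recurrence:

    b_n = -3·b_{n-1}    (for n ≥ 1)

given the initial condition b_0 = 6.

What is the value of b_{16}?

258280326

b_1 = -3·6 = -18
b_2 = -3·-18 = 54
b_3 = -3·54 = -162
b_4 = -3·-162 = 486
b_5 = -3·486 = -1458
b_6 = -3·-1458 = 4374
b_7 = -3·4374 = -13122
b_8 = -3·-13122 = 39366
b_9 = -3·39366 = -118098
b_10 = -3·-118098 = 354294
b_11 = -3·354294 = -1062882
b_12 = -3·-1062882 = 3188646
b_13 = -3·3188646 = -9565938
b_14 = -3·-9565938 = 28697814
b_15 = -3·28697814 = -86093442
b_16 = -3·-86093442 = 258280326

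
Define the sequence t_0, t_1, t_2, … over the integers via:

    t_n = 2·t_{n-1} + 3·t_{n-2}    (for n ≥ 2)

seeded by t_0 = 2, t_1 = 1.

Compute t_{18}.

290565368

t_2 = 2·1 + 3·2 = 8
t_3 = 2·8 + 3·1 = 19
t_4 = 2·19 + 3·8 = 62
t_5 = 2·62 + 3·19 = 181
t_6 = 2·181 + 3·62 = 548
t_7 = 2·548 + 3·181 = 1639
t_8 = 2·1639 + 3·548 = 4922
t_9 = 2·4922 + 3·1639 = 14761
t_10 = 2·14761 + 3·4922 = 44288
t_11 = 2·44288 + 3·14761 = 132859
t_12 = 2·132859 + 3·44288 = 398582
t_13 = 2·398582 + 3·132859 = 1195741
t_14 = 2·1195741 + 3·398582 = 3587228
t_15 = 2·3587228 + 3·1195741 = 10761679
t_16 = 2·10761679 + 3·3587228 = 32285042
t_17 = 2·32285042 + 3·10761679 = 96855121
t_18 = 2·96855121 + 3·32285042 = 290565368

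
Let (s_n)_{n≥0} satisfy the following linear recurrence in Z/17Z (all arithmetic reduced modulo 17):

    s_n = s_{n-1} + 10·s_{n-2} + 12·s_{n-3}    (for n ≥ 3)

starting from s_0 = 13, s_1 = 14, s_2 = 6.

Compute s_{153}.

8

s_3 = 1·6 + 10·14 + 12·13 = 13
s_4 = 1·13 + 10·6 + 12·14 = 3
s_5 = 1·3 + 10·13 + 12·6 = 1
s_6 = 1·1 + 10·3 + 12·13 = 0
s_7 = 1·0 + 10·1 + 12·3 = 12
s_8 = 1·12 + 10·0 + 12·1 = 7
s_9 = 1·7 + 10·12 + 12·0 = 8
s_10 = 1·8 + 10·7 + 12·12 = 1
s_11 = 1·1 + 10·8 + 12·7 = 12
s_12 = 1·12 + 10·1 + 12·8 = 16
s_13 = 1·16 + 10·12 + 12·1 = 12
s_14 = 1·12 + 10·16 + 12·12 = 10
s_15 = 1·10 + 10·12 + 12·16 = 16
s_16 = 1·16 + 10·10 + 12·12 = 5
s_17 = 1·5 + 10·16 + 12·10 = 13
s_18 = 1·13 + 10·5 + 12·16 = 0
s_19 = 1·0 + 10·13 + 12·5 = 3
s_20 = 1·3 + 10·0 + 12·13 = 6
s_21 = 1·6 + 10·3 + 12·0 = 2
s_22 = 1·2 + 10·6 + 12·3 = 13
s_23 = 1·13 + 10·2 + 12·6 = 3
s_24 = 1·3 + 10·13 + 12·2 = 4
s_25 = 1·4 + 10·3 + 12·13 = 3
s_26 = 1·3 + 10·4 + 12·3 = 11
s_27 = 1·11 + 10·3 + 12·4 = 4
s_28 = 1·4 + 10·11 + 12·3 = 14
s_29 = 1·14 + 10·4 + 12·11 = 16
s_30 = 1·16 + 10·14 + 12·4 = 0
s_31 = 1·0 + 10·16 + 12·14 = 5
s_32 = 1·5 + 10·0 + 12·16 = 10
s_33 = 1·10 + 10·5 + 12·0 = 9
s_34 = 1·9 + 10·10 + 12·5 = 16
s_35 = 1·16 + 10·9 + 12·10 = 5
s_36 = 1·5 + 10·16 + 12·9 = 1
s_37 = 1·1 + 10·5 + 12·16 = 5
s_38 = 1·5 + 10·1 + 12·5 = 7
s_39 = 1·7 + 10·5 + 12·1 = 1
s_40 = 1·1 + 10·7 + 12·5 = 12
s_41 = 1·12 + 10·1 + 12·7 = 4
s_42 = 1·4 + 10·12 + 12·1 = 0
s_43 = 1·0 + 10·4 + 12·12 = 14
s_44 = 1·14 + 10·0 + 12·4 = 11
s_45 = 1·11 + 10·14 + 12·0 = 15
s_46 = 1·15 + 10·11 + 12·14 = 4
s_47 = 1·4 + 10·15 + 12·11 = 14
s_48 = 1·14 + 10·4 + 12·15 = 13
s_49 = 1·13 + 10·14 + 12·4 = 14
s_50 = 1·14 + 10·13 + 12·14 = 6
(s_48, s_49, s_50) = (13, 14, 6) = (s_0, s_1, s_2), so the sequence has period 48.
153 ≡ 9 (mod 48), hence s_153 = s_9 = 8.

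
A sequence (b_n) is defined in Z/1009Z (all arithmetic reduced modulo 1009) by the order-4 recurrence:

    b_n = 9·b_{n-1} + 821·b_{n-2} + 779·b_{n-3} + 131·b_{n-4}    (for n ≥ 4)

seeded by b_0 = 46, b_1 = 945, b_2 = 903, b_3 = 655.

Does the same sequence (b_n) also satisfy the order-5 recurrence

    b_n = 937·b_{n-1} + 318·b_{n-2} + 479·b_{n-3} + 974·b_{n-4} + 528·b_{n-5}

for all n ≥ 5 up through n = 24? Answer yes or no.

Terms b_0..b_24: 46, 945, 903, 655, 155, 196, 807, 390, 567, 892, 187, 863, 141, 650, 86, 566, 166, 816, 500, 66, 982, 434, 780, 824, 588
n=5: candidate gives 345, actual b_5 = 196 ✗

no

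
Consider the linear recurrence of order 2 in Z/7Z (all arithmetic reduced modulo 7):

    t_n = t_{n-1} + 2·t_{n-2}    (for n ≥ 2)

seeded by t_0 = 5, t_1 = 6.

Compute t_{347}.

4

t_2 = 1·6 + 2·5 = 2
t_3 = 1·2 + 2·6 = 0
t_4 = 1·0 + 2·2 = 4
t_5 = 1·4 + 2·0 = 4
t_6 = 1·4 + 2·4 = 5
t_7 = 1·5 + 2·4 = 6
(t_6, t_7) = (5, 6) = (t_0, t_1), so the sequence has period 6.
347 ≡ 5 (mod 6), hence t_347 = t_5 = 4.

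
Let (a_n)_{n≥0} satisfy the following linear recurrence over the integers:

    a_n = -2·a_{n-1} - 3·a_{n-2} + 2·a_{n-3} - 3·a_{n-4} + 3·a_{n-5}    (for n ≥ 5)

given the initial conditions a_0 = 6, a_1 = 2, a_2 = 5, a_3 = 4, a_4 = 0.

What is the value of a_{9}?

a_5 = -2·0 + -3·4 + 2·5 + -3·2 + 3·6 = 10
a_6 = -2·10 + -3·0 + 2·4 + -3·5 + 3·2 = -21
a_7 = -2·-21 + -3·10 + 2·0 + -3·4 + 3·5 = 15
a_8 = -2·15 + -3·-21 + 2·10 + -3·0 + 3·4 = 65
a_9 = -2·65 + -3·15 + 2·-21 + -3·10 + 3·0 = -247

-247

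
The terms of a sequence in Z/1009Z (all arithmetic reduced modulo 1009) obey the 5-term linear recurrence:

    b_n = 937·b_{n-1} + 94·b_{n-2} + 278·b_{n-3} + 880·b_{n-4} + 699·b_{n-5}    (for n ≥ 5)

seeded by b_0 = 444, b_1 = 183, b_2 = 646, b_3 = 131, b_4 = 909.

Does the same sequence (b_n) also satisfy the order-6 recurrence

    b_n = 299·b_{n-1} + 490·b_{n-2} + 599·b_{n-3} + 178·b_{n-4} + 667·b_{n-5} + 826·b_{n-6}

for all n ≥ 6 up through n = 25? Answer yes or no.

no

Terms b_0..b_25: 444, 183, 646, 131, 909, 522, 720, 483, 978, 575, 736, 552, 172, 954, 281, 521, 266, 166, 458, 130, 51, 719, 713, 830, 843, 23
n=6: candidate gives 302, actual b_6 = 720 ✗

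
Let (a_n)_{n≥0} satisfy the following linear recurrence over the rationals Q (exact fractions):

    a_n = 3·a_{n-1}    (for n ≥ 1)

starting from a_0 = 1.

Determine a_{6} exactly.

729

a_1 = 3·1 = 3
a_2 = 3·3 = 9
a_3 = 3·9 = 27
a_4 = 3·27 = 81
a_5 = 3·81 = 243
a_6 = 3·243 = 729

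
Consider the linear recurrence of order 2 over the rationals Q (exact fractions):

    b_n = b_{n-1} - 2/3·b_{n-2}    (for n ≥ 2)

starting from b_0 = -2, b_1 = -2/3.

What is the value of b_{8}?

b_2 = 1·-2/3 + -2/3·-2 = 2/3
b_3 = 1·2/3 + -2/3·-2/3 = 10/9
b_4 = 1·10/9 + -2/3·2/3 = 2/3
b_5 = 1·2/3 + -2/3·10/9 = -2/27
b_6 = 1·-2/27 + -2/3·2/3 = -14/27
b_7 = 1·-14/27 + -2/3·-2/27 = -38/81
b_8 = 1·-38/81 + -2/3·-14/27 = -10/81

-10/81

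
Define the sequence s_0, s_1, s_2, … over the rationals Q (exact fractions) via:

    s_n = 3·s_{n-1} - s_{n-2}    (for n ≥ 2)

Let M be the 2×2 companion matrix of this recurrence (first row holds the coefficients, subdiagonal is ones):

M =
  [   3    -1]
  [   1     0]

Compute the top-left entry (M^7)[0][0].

987

(M^7)[0][0] is the top entry after applying M 7 times to the unit state (1, 0). Equivalently it is h_{8} for the auxiliary sequence (h_n) obeying the same recurrence with h_1 = 1 and h_i = 0 for 0 ≤ i < 1:
h_2 = 3·1 + -1·0 = 3
h_3 = 3·3 + -1·1 = 8
h_4 = 3·8 + -1·3 = 21
h_5 = 3·21 + -1·8 = 55
h_6 = 3·55 + -1·21 = 144
h_7 = 3·144 + -1·55 = 377
h_8 = 3·377 + -1·144 = 987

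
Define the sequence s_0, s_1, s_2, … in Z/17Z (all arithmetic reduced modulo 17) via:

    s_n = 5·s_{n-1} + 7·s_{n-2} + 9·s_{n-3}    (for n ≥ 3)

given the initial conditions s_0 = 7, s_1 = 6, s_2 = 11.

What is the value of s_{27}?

16

s_3 = 5·11 + 7·6 + 9·7 = 7
s_4 = 5·7 + 7·11 + 9·6 = 13
s_5 = 5·13 + 7·7 + 9·11 = 9
s_6 = 5·9 + 7·13 + 9·7 = 12
s_7 = 5·12 + 7·9 + 9·13 = 2
s_8 = 5·2 + 7·12 + 9·9 = 5
s_9 = 5·5 + 7·2 + 9·12 = 11
s_10 = 5·11 + 7·5 + 9·2 = 6
s_11 = 5·6 + 7·11 + 9·5 = 16
s_12 = 5·16 + 7·6 + 9·11 = 0
s_13 = 5·0 + 7·16 + 9·6 = 13
s_14 = 5·13 + 7·0 + 9·16 = 5
s_15 = 5·5 + 7·13 + 9·0 = 14
s_16 = 5·14 + 7·5 + 9·13 = 1
s_17 = 5·1 + 7·14 + 9·5 = 12
s_18 = 5·12 + 7·1 + 9·14 = 6
s_19 = 5·6 + 7·12 + 9·1 = 4
s_20 = 5·4 + 7·6 + 9·12 = 0
s_21 = 5·0 + 7·4 + 9·6 = 14
s_22 = 5·14 + 7·0 + 9·4 = 4
s_23 = 5·4 + 7·14 + 9·0 = 16
s_24 = 5·16 + 7·4 + 9·14 = 13
s_25 = 5·13 + 7·16 + 9·4 = 9
s_26 = 5·9 + 7·13 + 9·16 = 8
s_27 = 5·8 + 7·9 + 9·13 = 16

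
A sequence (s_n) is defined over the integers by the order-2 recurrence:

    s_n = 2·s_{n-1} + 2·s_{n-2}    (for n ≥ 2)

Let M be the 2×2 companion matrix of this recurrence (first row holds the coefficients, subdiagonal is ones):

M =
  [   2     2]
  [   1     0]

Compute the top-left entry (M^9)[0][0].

6688

(M^9)[0][0] is the top entry after applying M 9 times to the unit state (1, 0). Equivalently it is h_{10} for the auxiliary sequence (h_n) obeying the same recurrence with h_1 = 1 and h_i = 0 for 0 ≤ i < 1:
h_2 = 2·1 + 2·0 = 2
h_3 = 2·2 + 2·1 = 6
h_4 = 2·6 + 2·2 = 16
h_5 = 2·16 + 2·6 = 44
h_6 = 2·44 + 2·16 = 120
h_7 = 2·120 + 2·44 = 328
h_8 = 2·328 + 2·120 = 896
h_9 = 2·896 + 2·328 = 2448
h_10 = 2·2448 + 2·896 = 6688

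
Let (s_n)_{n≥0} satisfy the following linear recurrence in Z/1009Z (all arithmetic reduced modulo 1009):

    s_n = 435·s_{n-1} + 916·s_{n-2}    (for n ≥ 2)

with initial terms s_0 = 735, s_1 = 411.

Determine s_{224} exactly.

463

s_2 = 435·411 + 916·735 = 449
s_3 = 435·449 + 916·411 = 697
s_4 = 435·697 + 916·449 = 107
s_5 = 435·107 + 916·697 = 895
s_6 = 435·895 + 916·107 = 999
s_7 = 435·999 + 916·895 = 198
Continuing the recurrence:
  s_8 = 286;  s_9 = 51;  s_10 = 632;  s_11 = 774;  s_12 = 439;  s_13 = 930
  s_14 = 483;  s_15 = 517;  s_16 = 374;  s_17 = 592;  s_18 = 758;  s_19 = 226
  s_20 = 573;  s_21 = 203;  s_22 = 710;  s_23 = 388;  s_24 = 841;  s_25 = 817
  s_26 = 716;  s_27 = 382;  s_28 = 700;  s_29 = 580;  s_30 = 535;  s_31 = 192
  s_32 = 468;  s_33 = 68;  s_34 = 182;  s_35 = 198;  s_36 = 592;  s_37 = 982
  s_38 = 802;  s_39 = 249;  s_40 = 432;  s_41 = 296;  s_42 = 801;  s_43 = 45
  s_44 = 577;  s_45 = 614;  s_46 = 530;  s_47 = 909;  s_48 = 38;  s_49 = 605
  s_50 = 328;  s_51 = 650;  s_52 = 1005;  s_53 = 368;  s_54 = 21;  s_55 = 136
  s_56 = 703;  s_57 = 547;  s_58 = 27;  s_59 = 225;  s_60 = 518;  s_61 = 587
  s_62 = 326;  s_63 = 445;  s_64 = 808;  s_65 = 332;  s_66 = 664;  s_67 = 669
  s_68 = 220;  s_69 = 186;  s_70 = 919;  s_71 = 56;  s_72 = 442;  s_73 = 397
  s_74 = 419;  s_75 = 48;  s_76 = 75;  s_77 = 918;  s_78 = 863;  s_79 = 448
  s_80 = 604;  s_81 = 105;  s_82 = 602;  s_83 = 864;  s_84 = 1;  s_85 = 803
  s_86 = 98;  s_87 = 239;  s_88 = 5;  s_89 = 128;  s_90 = 729;  s_91 = 493
  s_92 = 353;  s_93 = 752;  s_94 = 672;  s_95 = 404;  s_96 = 236;  s_97 = 512
  s_98 = 990;  s_99 = 623;  s_100 = 342;  s_101 = 21;  s_102 = 536;  s_103 = 146
  s_104 = 545;  s_105 = 508;  s_106 = 783;  s_107 = 751;  s_108 = 607;  s_109 = 474
  s_110 = 407;  s_111 = 784;  s_112 = 489;  s_113 = 561;  s_114 = 794;  s_115 = 607
  s_116 = 511;  s_117 = 358;  s_118 = 244;  s_119 = 198;  s_120 = 880;  s_121 = 137
  s_122 = 962;  s_123 = 111;  s_124 = 188;  s_125 = 827;  s_126 = 210;  s_127 = 313
  s_128 = 590;  s_129 = 516;  s_130 = 78;  s_131 = 68;  s_132 = 128;  s_133 = 924
  s_134 = 562;  s_135 = 125;  s_136 = 91;  s_137 = 717;  s_138 = 732;  s_139 = 498
  s_140 = 231;  s_141 = 694;  s_142 = 914;  s_143 = 78;  s_144 = 387;  s_145 = 660
  s_146 = 877;  s_147 = 262;  s_148 = 121;  s_149 = 17;  s_150 = 178;  s_151 = 174
  s_152 = 614;  s_153 = 676;  s_154 = 852;  s_155 = 7;  s_156 = 493;  s_157 = 905
  s_158 = 730;  s_159 = 306;  s_160 = 644;  s_161 = 441;  s_162 = 773;  s_163 = 614
  s_164 = 464;  s_165 = 451;  s_166 = 674;  s_167 = 6;  s_168 = 468;  s_169 = 213
  s_170 = 699;  s_171 = 727;  s_172 = 1006;  s_173 = 705;  s_174 = 218;  s_175 = 4
  s_176 = 637;  s_177 = 257;  s_178 = 86;  s_179 = 392;  s_180 = 73;  s_181 = 344
  s_182 = 582;  s_183 = 207;  s_184 = 604;  s_185 = 320;  s_186 = 290;  s_187 = 535
  s_188 = 928;  s_189 = 775;  s_190 = 589;  s_191 = 502;  s_192 = 135;  s_193 = 940
  s_194 = 817;  s_195 = 590;  s_196 = 58;  s_197 = 630;  s_198 = 262;  s_199 = 894
  s_200 = 275;  s_201 = 159;  s_202 = 203;  s_203 = 870;  s_204 = 367;  s_205 = 33
  s_206 = 404;  s_207 = 132;  s_208 = 677;  s_209 = 708;  s_210 = 841;  s_211 = 318
  s_212 = 586;  s_213 = 329;  s_214 = 834;  s_215 = 232;  s_216 = 151;  s_217 = 722
  s_218 = 354;  s_219 = 70;  s_220 = 555;  s_221 = 827;  s_222 = 385
s_223 = 435·385 + 916·827 = 763
s_224 = 435·763 + 916·385 = 463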